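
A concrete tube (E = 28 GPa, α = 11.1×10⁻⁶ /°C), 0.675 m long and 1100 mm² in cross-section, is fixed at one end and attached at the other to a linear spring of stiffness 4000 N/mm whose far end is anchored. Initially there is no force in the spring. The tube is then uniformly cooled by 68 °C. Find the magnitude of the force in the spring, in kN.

P ≈ 1.87 kN

The unrestrained thermal change is αΔT L = 11.1×10⁻⁶ × 68 × 675 = 0.5095 mm.
Let P be the tensile force in the spring. The tube extends elastically by PL/(AE) and the spring stretches by P/k; together these equal δ_free.
P [ L/(AE) + 1/k ] = δ_free → P [ 675/(1100×28×10³) + 1/(4000) ] = 0.5095.
P = 0.5095 / 0.0002719 = 1874 N.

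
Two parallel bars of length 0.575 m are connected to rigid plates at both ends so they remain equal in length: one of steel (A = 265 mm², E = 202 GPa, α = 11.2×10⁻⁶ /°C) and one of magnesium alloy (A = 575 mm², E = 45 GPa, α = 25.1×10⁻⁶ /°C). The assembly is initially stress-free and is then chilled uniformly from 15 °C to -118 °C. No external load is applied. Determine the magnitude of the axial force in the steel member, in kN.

P ≈ 32.2 kN (compressive in the steel)

Both members must finish at the same length. With the larger α, the magnesium alloy tends to over-contract; the plates restrain it, putting the magnesium alloy in tension and the steel in compression. With no external load the two internal forces are equal and opposite, magnitude P.
Setting the final lengths equal and cancelling L: (α₁ − α₂)ΔT = P/(A₁E₁) + P/(A₂E₂).
|α₁ − α₂|·ΔT = 13.9×10⁻⁶ × 133 = 0.001849.
1/(A₁E₁) + 1/(A₂E₂) = 1/(265×202×10³) + 1/(575×45×10³) = 5.733×10⁻⁸ N⁻¹.
So P = 0.001849 / 5.733×10⁻⁸ = 32.25 kN.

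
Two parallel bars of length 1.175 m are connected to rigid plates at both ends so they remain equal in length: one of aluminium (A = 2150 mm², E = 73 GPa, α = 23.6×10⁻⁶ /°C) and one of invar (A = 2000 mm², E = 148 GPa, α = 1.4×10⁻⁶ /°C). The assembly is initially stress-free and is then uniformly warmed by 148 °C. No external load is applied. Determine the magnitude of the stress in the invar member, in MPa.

σ ≈ 168 MPa (tensile)

Equilibrium of a rigid end plate with no external load gives equal and opposite internal forces ±P in the two members. Since α_{aluminium} > α_{invar}, heating drives the aluminium into compression and the invar into tension.
Setting the final lengths equal and cancelling L: (α₁ − α₂)ΔT = P/(A₁E₁) + P/(A₂E₂).
|α₁ − α₂|·ΔT = 22.2×10⁻⁶ × 148 = 0.003286.
1/(A₁E₁) + 1/(A₂E₂) = 1/(2150×73×10³) + 1/(2000×148×10³) = 9.75×10⁻⁹ N⁻¹.
So P = 0.003286 / 9.75×10⁻⁹ = 337 kN.
σ_{invar} = P/A₂ = 337000/2000 = 168.5 MPa, tensile.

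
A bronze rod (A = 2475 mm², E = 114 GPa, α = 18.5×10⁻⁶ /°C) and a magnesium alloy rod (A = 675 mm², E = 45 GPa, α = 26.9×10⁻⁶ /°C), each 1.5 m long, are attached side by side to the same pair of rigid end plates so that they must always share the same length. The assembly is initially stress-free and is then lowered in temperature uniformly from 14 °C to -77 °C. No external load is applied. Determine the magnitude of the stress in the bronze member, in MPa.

Both members must finish at the same length. With the larger α, the magnesium alloy tends to over-contract; the plates restrain it, putting the magnesium alloy in tension and the bronze in compression. With no external load the two internal forces are equal and opposite, magnitude P.
Equating the net (thermal + elastic) strains gives |α₁ − α₂|·ΔT = P·[1/(A₁E₁) + 1/(A₂E₂)].
|α₁ − α₂|·ΔT = 8.4×10⁻⁶ × 91 = 0.0007644.
1/(A₁E₁) + 1/(A₂E₂) = 1/(2475×114×10³) + 1/(675×45×10³) = 3.647×10⁻⁸ N⁻¹.
P = 0.0007644 / 3.647×10⁻⁸ = 20960 N = 20.96 kN.
σ_{bronze} = P/A₁ = 20960/2475 = 8.469 MPa, compressive.

σ ≈ 8.47 MPa (compressive)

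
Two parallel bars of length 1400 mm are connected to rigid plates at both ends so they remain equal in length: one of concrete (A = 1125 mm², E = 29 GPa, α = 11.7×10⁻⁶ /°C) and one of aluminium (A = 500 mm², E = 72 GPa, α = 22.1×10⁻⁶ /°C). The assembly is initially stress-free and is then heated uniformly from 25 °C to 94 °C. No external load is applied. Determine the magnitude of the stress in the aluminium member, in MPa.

σ ≈ 24.6 MPa (compressive)

Both members must finish at the same length. With the larger α, the aluminium tends to over-expand; the plates restrain it, putting the aluminium in compression and the concrete in tension. With no external load the two internal forces are equal and opposite, magnitude P.
Setting the final lengths equal and cancelling L: (α₁ − α₂)ΔT = P/(A₁E₁) + P/(A₂E₂).
|α₁ − α₂|·ΔT = 10.4×10⁻⁶ × 69 = 0.0007176.
1/(A₁E₁) + 1/(A₂E₂) = 1/(1125×29×10³) + 1/(500×72×10³) = 5.843×10⁻⁸ N⁻¹.
So P = 0.0007176 / 5.843×10⁻⁸ = 12.28 kN.
σ_{aluminium} = P/A₂ = 12280/500 = 24.56 MPa, compressive.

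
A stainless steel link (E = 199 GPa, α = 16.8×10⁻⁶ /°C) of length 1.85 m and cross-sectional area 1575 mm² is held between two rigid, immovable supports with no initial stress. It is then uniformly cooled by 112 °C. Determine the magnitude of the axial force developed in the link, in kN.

P ≈ 590 kN (tensile)

The ends cannot move, so σ = EαΔT = 199×10³ × 16.8×10⁻⁶ × 112 = 374.4 MPa.
Axial force P = σA = 374.4 × 1575 = 589700 N = 589.7 kN, tensile.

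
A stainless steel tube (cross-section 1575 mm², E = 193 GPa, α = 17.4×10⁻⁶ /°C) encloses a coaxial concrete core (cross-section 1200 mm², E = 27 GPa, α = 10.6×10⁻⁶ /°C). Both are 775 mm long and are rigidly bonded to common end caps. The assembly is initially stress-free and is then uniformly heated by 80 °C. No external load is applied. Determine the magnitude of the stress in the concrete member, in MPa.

The stainless steel has the larger α, so on heating it would change length more than the concrete if both were free. The rigid plates force a common final length, so the stainless steel is put into compression and the concrete into tension, with equal and opposite forces P (no external load).
Setting the final lengths equal and cancelling L: (α₁ − α₂)ΔT = P/(A₁E₁) + P/(A₂E₂).
|α₁ − α₂|·ΔT = 6.8×10⁻⁶ × 80 = 0.000544.
1/(A₁E₁) + 1/(A₂E₂) = 1/(1575×193×10³) + 1/(1200×27×10³) = 3.415×10⁻⁸ N⁻¹.
P = 0.000544 / 3.415×10⁻⁸ = 15930 N = 15.93 kN.
σ_{concrete} = P/A₂ = 15930/1200 = 13.27 MPa, tensile.

σ ≈ 13.3 MPa (tensile)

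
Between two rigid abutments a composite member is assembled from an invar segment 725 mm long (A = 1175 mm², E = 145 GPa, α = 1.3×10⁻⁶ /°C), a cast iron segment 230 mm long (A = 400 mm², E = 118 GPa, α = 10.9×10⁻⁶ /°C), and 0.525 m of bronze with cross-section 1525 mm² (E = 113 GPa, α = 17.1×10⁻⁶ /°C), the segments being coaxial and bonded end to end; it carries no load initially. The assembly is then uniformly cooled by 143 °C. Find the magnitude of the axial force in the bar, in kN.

If the supports were absent, the total length change would be Σ αᵢΔT Lᵢ = 1.3×10⁻⁶×143×725 + 10.9×10⁻⁶×143×230 + 17.1×10⁻⁶×143×525 = 1.777 mm.
The walls prevent any net length change, so an axial force P (same in every segment) develops. Compatibility: P · Σ Lᵢ/(AᵢEᵢ) = δ_free.
The series flexibility is Σ Lᵢ/(AᵢEᵢ) = 725/(1175×145×10³) + 230/(400×118×10³) + 525/(1525×113×10³) = 1.217×10⁻⁵ mm/N.
So P = 1.777 / 1.217×10⁻⁵ = 146 kN, tensile.

P ≈ 146 kN (tensile)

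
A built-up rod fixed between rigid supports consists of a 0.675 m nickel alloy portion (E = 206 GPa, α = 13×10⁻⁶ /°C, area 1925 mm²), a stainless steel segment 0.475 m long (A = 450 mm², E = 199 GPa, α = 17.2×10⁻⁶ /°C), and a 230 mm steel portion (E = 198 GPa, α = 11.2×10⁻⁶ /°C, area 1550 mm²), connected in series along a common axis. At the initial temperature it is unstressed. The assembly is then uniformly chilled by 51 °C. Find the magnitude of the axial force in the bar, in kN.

If the supports were absent, the total length change would be Σ αᵢΔT Lᵢ = 13×10⁻⁶×51×675 + 17.2×10⁻⁶×51×475 + 11.2×10⁻⁶×51×230 = 0.9956 mm.
Since the ends are fixed, an axial force P builds up, equal in every segment, with P · Σ Lᵢ/(AᵢEᵢ) = δ_free.
Σ Lᵢ/(AᵢEᵢ) = 675/(1925×206×10³) + 475/(450×199×10³) + 230/(1550×198×10³) = 7.756×10⁻⁶ mm/N.
So P = 0.9956 / 7.756×10⁻⁶ = 128.4 kN, tensile.

P ≈ 128 kN (tensile)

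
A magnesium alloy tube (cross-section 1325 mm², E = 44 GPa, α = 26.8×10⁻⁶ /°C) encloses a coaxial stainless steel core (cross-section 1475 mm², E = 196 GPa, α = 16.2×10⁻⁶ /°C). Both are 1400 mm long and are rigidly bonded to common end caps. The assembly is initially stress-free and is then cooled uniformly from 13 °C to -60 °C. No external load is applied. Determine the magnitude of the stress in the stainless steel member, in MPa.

Both members must finish at the same length. With the larger α, the magnesium alloy tends to over-contract; the plates restrain it, putting the magnesium alloy in tension and the stainless steel in compression. With no external load the two internal forces are equal and opposite, magnitude P.
Setting the final lengths equal and cancelling L: (α₁ − α₂)ΔT = P/(A₁E₁) + P/(A₂E₂).
|α₁ − α₂|·ΔT = 10.6×10⁻⁶ × 73 = 0.0007738.
1/(A₁E₁) + 1/(A₂E₂) = 1/(1325×44×10³) + 1/(1475×196×10³) = 2.061×10⁻⁸ N⁻¹.
So P = 0.0007738 / 2.061×10⁻⁸ = 37.54 kN.
σ_{stainless steel} = P/A₂ = 37540/1475 = 25.45 MPa, compressive.

σ ≈ 25.5 MPa (compressive)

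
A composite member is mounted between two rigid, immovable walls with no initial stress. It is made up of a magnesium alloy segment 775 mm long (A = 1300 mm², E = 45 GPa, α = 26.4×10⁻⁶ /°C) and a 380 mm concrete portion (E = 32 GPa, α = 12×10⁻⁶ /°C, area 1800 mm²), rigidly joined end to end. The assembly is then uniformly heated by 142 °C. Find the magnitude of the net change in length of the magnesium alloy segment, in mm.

With the walls removed the bar would change length by δ_free = Σ αᵢΔT Lᵢ = 26.4×10⁻⁶×142×775 + 12×10⁻⁶×142×380 = 3.553 mm.
The walls prevent any net length change, so an axial force P (same in every segment) develops. Compatibility: P · Σ Lᵢ/(AᵢEᵢ) = δ_free.
The series flexibility is Σ Lᵢ/(AᵢEᵢ) = 775/(1300×45×10³) + 380/(1800×32×10³) = 1.985×10⁻⁵ mm/N.
Hence P = δ_free / Σ(L/AE) = 3.553/1.985×10⁻⁵ = 179 kN (compressive).
For the magnesium alloy segment, free thermal change = 26.4×10⁻⁶×142×775 = 2.905 mm and elastic change from P = 179000×775/(1300×45×10³) = 2.372 mm; these oppose, so the net change is 0.534 mm (segment lengthens).

|ΔL| ≈ 0.534 mm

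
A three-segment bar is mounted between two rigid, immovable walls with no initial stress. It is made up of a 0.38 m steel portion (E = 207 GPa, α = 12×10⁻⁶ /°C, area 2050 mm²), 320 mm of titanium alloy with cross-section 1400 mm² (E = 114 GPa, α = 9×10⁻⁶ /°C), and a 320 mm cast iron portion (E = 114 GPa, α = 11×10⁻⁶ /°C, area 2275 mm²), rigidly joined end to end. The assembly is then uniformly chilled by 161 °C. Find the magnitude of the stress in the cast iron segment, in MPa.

With the walls removed the bar would change length by δ_free = Σ αᵢΔT Lᵢ = 12×10⁻⁶×161×380 + 9×10⁻⁶×161×320 + 11×10⁻⁶×161×320 = 1.765 mm.
Since the ends are fixed, an axial force P builds up, equal in every segment, with P · Σ Lᵢ/(AᵢEᵢ) = δ_free.
Σ Lᵢ/(AᵢEᵢ) = 380/(2050×207×10³) + 320/(1400×114×10³) + 320/(2275×114×10³) = 4.134×10⁻⁶ mm/N.
So P = 1.765 / 4.134×10⁻⁶ = 426.8 kN, tensile.
σ_{cast iron} = P / A = 426800 / 2275 = 187.6 MPa.

σ ≈ 188 MPa (tensile)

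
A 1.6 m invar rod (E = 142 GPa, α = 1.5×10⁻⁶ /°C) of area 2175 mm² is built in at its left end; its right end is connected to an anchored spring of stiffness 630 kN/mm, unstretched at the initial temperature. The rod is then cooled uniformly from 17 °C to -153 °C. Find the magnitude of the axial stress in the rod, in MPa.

σ ≈ 27.7 MPa (tensile)

The unrestrained thermal change is αΔT L = 1.5×10⁻⁶ × 170 × 1600 = 0.408 mm.
Let P be the tensile force in the spring. The rod extends elastically by PL/(AE) and the spring stretches by P/k; together these equal δ_free.
P [ L/(AE) + 1/k ] = δ_free → P [ 1600/(2175×142×10³) + 1/(630×10³) ] = 0.408.
P = 0.408 / 6.768×10⁻⁶ = 60290 N.
σ = P/A = 60290/2175 = 27.72 MPa.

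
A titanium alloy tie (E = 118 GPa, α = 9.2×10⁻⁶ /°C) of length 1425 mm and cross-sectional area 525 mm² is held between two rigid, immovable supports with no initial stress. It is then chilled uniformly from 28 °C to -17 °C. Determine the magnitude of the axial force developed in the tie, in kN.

With zero net strain, σ = E·αΔT = 118 GPa × 9.2×10⁻⁶ × 45 = 48.85 MPa.
Then P = σA = 48.85 × 525 mm² = 25.65 kN, tensile.

P ≈ 25.6 kN (tensile)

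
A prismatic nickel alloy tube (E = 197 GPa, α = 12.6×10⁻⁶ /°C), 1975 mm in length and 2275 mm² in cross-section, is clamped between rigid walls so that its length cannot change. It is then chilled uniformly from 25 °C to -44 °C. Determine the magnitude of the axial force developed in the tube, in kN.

With zero net strain, σ = E·αΔT = 197 GPa × 12.6×10⁻⁶ × 69 = 171.3 MPa.
P = AEαΔT = 2275 × 197×10³ × 12.6×10⁻⁶ × 69 = 389.6 kN (tensile).

P ≈ 390 kN (tensile)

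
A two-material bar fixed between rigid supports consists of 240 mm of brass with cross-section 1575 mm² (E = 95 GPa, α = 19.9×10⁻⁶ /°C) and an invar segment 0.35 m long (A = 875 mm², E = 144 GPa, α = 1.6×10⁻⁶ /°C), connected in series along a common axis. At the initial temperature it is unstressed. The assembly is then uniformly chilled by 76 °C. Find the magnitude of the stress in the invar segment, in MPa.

Free thermal contraction of the whole bar: Σ αᵢΔT Lᵢ = 19.9×10⁻⁶×76×240 + 1.6×10⁻⁶×76×350 = 0.4055 mm.
The walls prevent any net length change, so an axial force P (same in every segment) develops. Compatibility: P · Σ Lᵢ/(AᵢEᵢ) = δ_free.
Σ Lᵢ/(AᵢEᵢ) = 240/(1575×95×10³) + 350/(875×144×10³) = 4.382×10⁻⁶ mm/N.
So P = 0.4055 / 4.382×10⁻⁶ = 92.55 kN, tensile.
σ_{invar} = P / A = 92550 / 875 = 105.8 MPa.

σ ≈ 106 MPa (tensile)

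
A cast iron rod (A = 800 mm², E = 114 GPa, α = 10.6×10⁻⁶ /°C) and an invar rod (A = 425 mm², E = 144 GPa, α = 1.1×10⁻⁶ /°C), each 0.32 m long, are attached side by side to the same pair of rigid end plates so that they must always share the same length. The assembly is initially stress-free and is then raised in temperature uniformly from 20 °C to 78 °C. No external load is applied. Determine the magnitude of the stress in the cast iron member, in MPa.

σ ≈ 25.2 MPa (compressive)

Equilibrium of a rigid end plate with no external load gives equal and opposite internal forces ±P in the two members. Since α_{cast iron} > α_{invar}, heating drives the cast iron into compression and the invar into tension.
Compatibility of the two members (thermal + elastic change equal): (α₁ − α₂)ΔT = P·[1/(A₁E₁) + 1/(A₂E₂)].
|α₁ − α₂|·ΔT = 9.5×10⁻⁶ × 58 = 0.000551.
1/(A₁E₁) + 1/(A₂E₂) = 1/(800×114×10³) + 1/(425×144×10³) = 2.73×10⁻⁸ N⁻¹.
P = 0.000551 / 2.73×10⁻⁸ = 20180 N = 20.18 kN.
σ_{cast iron} = P/A₁ = 20180/800 = 25.22 MPa, compressive.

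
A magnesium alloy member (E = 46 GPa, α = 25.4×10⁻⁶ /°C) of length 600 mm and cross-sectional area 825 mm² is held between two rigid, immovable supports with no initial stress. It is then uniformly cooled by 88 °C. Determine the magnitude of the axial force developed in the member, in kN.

Full restraint means ε = 0, so the stress is σ = EαΔT = 46×10³ × 25.4×10⁻⁶ × 88 = 102.8 MPa.
P = AEαΔT = 825 × 46×10³ × 25.4×10⁻⁶ × 88 = 84.83 kN (tensile).

P ≈ 84.8 kN (tensile)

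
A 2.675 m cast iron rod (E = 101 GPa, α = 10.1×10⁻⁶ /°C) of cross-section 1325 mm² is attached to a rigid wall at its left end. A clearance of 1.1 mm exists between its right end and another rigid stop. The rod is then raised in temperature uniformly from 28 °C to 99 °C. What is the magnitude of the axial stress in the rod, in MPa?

σ ≈ 30.9 MPa (compressive)

Free thermal elongation = αΔT L = 10.1×10⁻⁶ × 71 × 2675 = 1.918 mm.
After closing the 1.1 mm clearance, 1.918 − 1.1 = 0.8182 mm of expansion remains to be suppressed by the wall.
That suppressed elongation corresponds to σ = E·Δ/L = 101×10³ × 0.8182/2675 = 30.89 MPa.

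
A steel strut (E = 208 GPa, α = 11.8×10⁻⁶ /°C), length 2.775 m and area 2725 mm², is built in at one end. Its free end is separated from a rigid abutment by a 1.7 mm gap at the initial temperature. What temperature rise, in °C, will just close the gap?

ΔT ≈ 51.9 °C

Contact occurs when the free expansion equals the gap: αΔT L = 1.7 mm.
So ΔT = g/(αL) = 1.7/(11.8×10⁻⁶ × 2775) = 51.92 °C.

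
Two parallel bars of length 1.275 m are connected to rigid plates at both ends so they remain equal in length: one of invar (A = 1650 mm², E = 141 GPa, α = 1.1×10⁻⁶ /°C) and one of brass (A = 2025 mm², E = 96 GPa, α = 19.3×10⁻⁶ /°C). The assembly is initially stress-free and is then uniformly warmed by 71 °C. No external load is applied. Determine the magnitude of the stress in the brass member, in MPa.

Both members must finish at the same length. With the larger α, the brass tends to over-expand; the plates restrain it, putting the brass in compression and the invar in tension. With no external load the two internal forces are equal and opposite, magnitude P.
Setting the final lengths equal and cancelling L: (α₁ − α₂)ΔT = P/(A₁E₁) + P/(A₂E₂).
|α₁ − α₂|·ΔT = 18.2×10⁻⁶ × 71 = 0.001292.
1/(A₁E₁) + 1/(A₂E₂) = 1/(1650×141×10³) + 1/(2025×96×10³) = 9.442×10⁻⁹ N⁻¹.
So P = 0.001292 / 9.442×10⁻⁹ = 136.9 kN.
σ_{brass} = P/A₂ = 136900/2025 = 67.58 MPa, compressive.

σ ≈ 67.6 MPa (compressive)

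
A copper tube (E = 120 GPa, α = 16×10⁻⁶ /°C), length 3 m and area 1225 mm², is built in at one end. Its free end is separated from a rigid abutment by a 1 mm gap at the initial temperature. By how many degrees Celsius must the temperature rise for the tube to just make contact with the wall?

ΔT ≈ 20.8 °C

The gap closes when αΔT L = 1 mm, since the tube is still unstressed at that instant.
ΔT = 1 / (16×10⁻⁶ × 3000) = 20.83 °C.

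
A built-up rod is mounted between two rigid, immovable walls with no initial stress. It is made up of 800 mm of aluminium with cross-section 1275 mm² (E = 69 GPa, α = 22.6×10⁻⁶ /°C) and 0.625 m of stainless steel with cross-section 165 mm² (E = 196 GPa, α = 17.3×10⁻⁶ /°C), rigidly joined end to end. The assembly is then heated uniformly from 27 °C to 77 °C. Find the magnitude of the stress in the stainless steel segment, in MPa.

σ ≈ 308 MPa (compressive)

With the walls removed the bar would change length by δ_free = Σ αᵢΔT Lᵢ = 22.6×10⁻⁶×50×800 + 17.3×10⁻⁶×50×625 = 1.445 mm.
Since the ends are fixed, an axial force P builds up, equal in every segment, with P · Σ Lᵢ/(AᵢEᵢ) = δ_free.
Σ Lᵢ/(AᵢEᵢ) = 800/(1275×69×10³) + 625/(165×196×10³) = 2.842×10⁻⁵ mm/N.
P = 1.445 / 2.842×10⁻⁵ = 50830 N = 50.83 kN, compressive.
σ_{stainless steel} = P / A = 50830 / 165 = 308.1 MPa.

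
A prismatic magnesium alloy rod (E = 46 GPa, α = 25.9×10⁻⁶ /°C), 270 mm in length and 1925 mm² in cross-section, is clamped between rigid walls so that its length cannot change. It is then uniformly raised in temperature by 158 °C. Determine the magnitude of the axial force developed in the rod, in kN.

With zero net strain, σ = E·αΔT = 46 GPa × 25.9×10⁻⁶ × 158 = 188.2 MPa.
Then P = σA = 188.2 × 1925 mm² = 362.4 kN, compressive.

P ≈ 362 kN (compressive)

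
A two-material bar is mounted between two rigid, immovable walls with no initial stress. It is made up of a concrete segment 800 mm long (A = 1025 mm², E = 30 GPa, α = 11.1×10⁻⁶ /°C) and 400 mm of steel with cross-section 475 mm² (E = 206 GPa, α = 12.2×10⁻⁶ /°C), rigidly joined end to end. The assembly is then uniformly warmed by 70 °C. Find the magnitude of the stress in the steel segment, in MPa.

If the supports were absent, the total length change would be Σ αᵢΔT Lᵢ = 11.1×10⁻⁶×70×800 + 12.2×10⁻⁶×70×400 = 0.9632 mm.
The rigid supports impose zero overall length change; the single axial force P common to all segments must satisfy P Σ Lᵢ/(AᵢEᵢ) = δ_free.
The series flexibility is Σ Lᵢ/(AᵢEᵢ) = 800/(1025×30×10³) + 400/(475×206×10³) = 3.01×10⁻⁵ mm/N.
Hence P = δ_free / Σ(L/AE) = 0.9632/3.01×10⁻⁵ = 32 kN (compressive).
σ_{steel} = P / A = 32000 / 475 = 67.36 MPa.

σ ≈ 67.4 MPa (compressive)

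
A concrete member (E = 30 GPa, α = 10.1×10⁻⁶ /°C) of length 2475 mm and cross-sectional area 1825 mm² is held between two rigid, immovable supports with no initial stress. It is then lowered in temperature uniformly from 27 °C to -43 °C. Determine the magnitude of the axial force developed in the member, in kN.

With zero net strain, σ = E·αΔT = 30 GPa × 10.1×10⁻⁶ × 70 = 21.21 MPa.
Then P = σA = 21.21 × 1825 mm² = 38.71 kN, tensile.

P ≈ 38.7 kN (tensile)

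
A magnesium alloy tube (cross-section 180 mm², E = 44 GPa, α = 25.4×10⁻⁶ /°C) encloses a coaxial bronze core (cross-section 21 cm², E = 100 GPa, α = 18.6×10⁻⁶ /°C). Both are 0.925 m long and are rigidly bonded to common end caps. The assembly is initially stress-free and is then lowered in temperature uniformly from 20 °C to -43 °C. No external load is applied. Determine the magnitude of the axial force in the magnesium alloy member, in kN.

The magnesium alloy has the larger α, so on cooling it would change length more than the bronze if both were free. The rigid plates force a common final length, so the magnesium alloy is put into tension and the bronze into compression, with equal and opposite forces P (no external load).
Equating the net (thermal + elastic) strains gives |α₁ − α₂|·ΔT = P·[1/(A₁E₁) + 1/(A₂E₂)].
|α₁ − α₂|·ΔT = 6.8×10⁻⁶ × 63 = 0.0004284.
1/(A₁E₁) + 1/(A₂E₂) = 1/(180×44×10³) + 1/(2100×100×10³) = 1.31×10⁻⁷ N⁻¹.
P = 0.0004284 / 1.31×10⁻⁷ = 3270 N = 3.27 kN.

P ≈ 3.27 kN (tensile in the magnesium alloy)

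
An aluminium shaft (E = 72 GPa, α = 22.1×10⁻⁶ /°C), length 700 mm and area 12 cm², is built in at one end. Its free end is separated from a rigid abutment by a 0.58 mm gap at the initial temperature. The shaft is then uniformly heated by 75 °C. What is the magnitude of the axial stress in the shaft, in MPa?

Free thermal elongation = αΔT L = 22.1×10⁻⁶ × 75 × 700 = 1.16 mm.
The gap closes (δ_free > 0.58 mm) and the wall then resists a further 1.16 − 0.58 = 0.5803 mm of expansion.
That suppressed elongation corresponds to σ = E·Δ/L = 72×10³ × 0.5803/700 = 59.68 MPa.

σ ≈ 59.7 MPa (compressive)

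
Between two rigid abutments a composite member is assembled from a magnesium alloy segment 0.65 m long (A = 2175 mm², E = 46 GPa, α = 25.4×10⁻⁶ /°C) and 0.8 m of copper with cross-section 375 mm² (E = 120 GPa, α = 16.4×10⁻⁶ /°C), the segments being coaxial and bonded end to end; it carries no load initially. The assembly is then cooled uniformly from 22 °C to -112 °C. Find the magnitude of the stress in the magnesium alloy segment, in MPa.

Free thermal contraction of the whole bar: Σ αᵢΔT Lᵢ = 25.4×10⁻⁶×134×650 + 16.4×10⁻⁶×134×800 = 3.97 mm.
Since the ends are fixed, an axial force P builds up, equal in every segment, with P · Σ Lᵢ/(AᵢEᵢ) = δ_free.
The series flexibility is Σ Lᵢ/(AᵢEᵢ) = 650/(2175×46×10³) + 800/(375×120×10³) = 2.427×10⁻⁵ mm/N.
So P = 3.97 / 2.427×10⁻⁵ = 163.6 kN, tensile.
σ_{magnesium alloy} = P / A = 163600 / 2175 = 75.2 MPa.

σ ≈ 75.2 MPa (tensile)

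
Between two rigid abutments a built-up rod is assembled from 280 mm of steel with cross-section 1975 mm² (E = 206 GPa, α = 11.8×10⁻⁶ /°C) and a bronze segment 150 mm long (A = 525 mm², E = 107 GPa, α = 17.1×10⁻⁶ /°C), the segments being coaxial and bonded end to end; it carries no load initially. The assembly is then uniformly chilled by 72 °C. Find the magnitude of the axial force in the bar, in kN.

Free thermal contraction of the whole bar: Σ αᵢΔT Lᵢ = 11.8×10⁻⁶×72×280 + 17.1×10⁻⁶×72×150 = 0.4226 mm.
The walls prevent any net length change, so an axial force P (same in every segment) develops. Compatibility: P · Σ Lᵢ/(AᵢEᵢ) = δ_free.
The series flexibility is Σ Lᵢ/(AᵢEᵢ) = 280/(1975×206×10³) + 150/(525×107×10³) = 3.358×10⁻⁶ mm/N.
Hence P = δ_free / Σ(L/AE) = 0.4226/3.358×10⁻⁶ = 125.8 kN (tensile).

P ≈ 126 kN (tensile)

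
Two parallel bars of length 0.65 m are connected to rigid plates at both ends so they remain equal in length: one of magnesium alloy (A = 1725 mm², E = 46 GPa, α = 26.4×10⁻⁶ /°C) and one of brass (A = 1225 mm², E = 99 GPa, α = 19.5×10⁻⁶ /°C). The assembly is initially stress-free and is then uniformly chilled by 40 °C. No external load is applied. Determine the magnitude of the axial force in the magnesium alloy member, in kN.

The magnesium alloy has the larger α, so on cooling it would change length more than the brass if both were free. The rigid plates force a common final length, so the magnesium alloy is put into tension and the brass into compression, with equal and opposite forces P (no external load).
Equating the net (thermal + elastic) strains gives |α₁ − α₂|·ΔT = P·[1/(A₁E₁) + 1/(A₂E₂)].
|α₁ − α₂|·ΔT = 6.9×10⁻⁶ × 40 = 0.000276.
1/(A₁E₁) + 1/(A₂E₂) = 1/(1725×46×10³) + 1/(1225×99×10³) = 2.085×10⁻⁸ N⁻¹.
P = 0.000276 / 2.085×10⁻⁸ = 13240 N = 13.24 kN.

P ≈ 13.2 kN (tensile in the magnesium alloy)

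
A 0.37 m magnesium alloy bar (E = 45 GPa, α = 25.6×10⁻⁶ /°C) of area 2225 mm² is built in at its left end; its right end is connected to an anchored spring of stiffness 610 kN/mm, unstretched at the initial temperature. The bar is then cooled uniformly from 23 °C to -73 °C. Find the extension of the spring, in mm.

δ ≈ 0.279 mm

The unrestrained thermal change is αΔT L = 25.6×10⁻⁶ × 96 × 370 = 0.9093 mm.
With a force P in the spring, the elastic change of the bar is PL/(AE) and that of the spring is P/k; compatibility requires their sum to equal δ_free.
P [ L/(AE) + 1/k ] = δ_free → P [ 370/(2225×45×10³) + 1/(610×10³) ] = 0.9093.
P = 0.9093 / 5.335×10⁻⁶ = 170500 N.
Spring extension = P/k = 170500/(610×10³) = 0.2794 mm.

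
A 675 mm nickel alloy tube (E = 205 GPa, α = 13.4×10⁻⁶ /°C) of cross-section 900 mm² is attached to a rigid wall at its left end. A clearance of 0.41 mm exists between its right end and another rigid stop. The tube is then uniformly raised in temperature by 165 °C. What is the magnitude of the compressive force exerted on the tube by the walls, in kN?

Unrestrained expansion: δ_free = αΔT L = 13.4×10⁻⁶ × 165 × 675 = 1.492 mm.
The gap closes (δ_free > 0.41 mm) and the wall then resists a further 1.492 − 0.41 = 1.082 mm of expansion.
That suppressed elongation corresponds to σ = E·Δ/L = 205×10³ × 1.082/675 = 328.7 MPa.
Force on the wall = σA = 328.7 × 900 mm² = 295.9 kN.

P ≈ 296 kN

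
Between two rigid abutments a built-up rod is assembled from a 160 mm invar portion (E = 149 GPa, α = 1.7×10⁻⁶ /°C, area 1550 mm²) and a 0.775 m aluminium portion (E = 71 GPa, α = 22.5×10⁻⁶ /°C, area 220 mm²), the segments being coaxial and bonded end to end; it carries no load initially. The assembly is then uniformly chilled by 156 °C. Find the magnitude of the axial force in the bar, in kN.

P ≈ 54.9 kN (tensile)

If the supports were absent, the total length change would be Σ αᵢΔT Lᵢ = 1.7×10⁻⁶×156×160 + 22.5×10⁻⁶×156×775 = 2.763 mm.
The rigid supports impose zero overall length change; the single axial force P common to all segments must satisfy P Σ Lᵢ/(AᵢEᵢ) = δ_free.
Σ Lᵢ/(AᵢEᵢ) = 160/(1550×149×10³) + 775/(220×71×10³) = 5.031×10⁻⁵ mm/N.
So P = 2.763 / 5.031×10⁻⁵ = 54.91 kN, tensile.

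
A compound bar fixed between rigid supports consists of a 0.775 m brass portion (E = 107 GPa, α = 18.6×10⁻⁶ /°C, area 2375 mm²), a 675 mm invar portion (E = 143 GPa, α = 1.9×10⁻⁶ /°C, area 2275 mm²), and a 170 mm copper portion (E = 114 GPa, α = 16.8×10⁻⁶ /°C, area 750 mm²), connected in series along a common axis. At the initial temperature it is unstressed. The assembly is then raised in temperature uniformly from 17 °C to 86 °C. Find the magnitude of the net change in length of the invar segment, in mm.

With the walls removed the bar would change length by δ_free = Σ αᵢΔT Lᵢ = 18.6×10⁻⁶×69×775 + 1.9×10⁻⁶×69×675 + 16.8×10⁻⁶×69×170 = 1.28 mm.
The rigid supports impose zero overall length change; the single axial force P common to all segments must satisfy P Σ Lᵢ/(AᵢEᵢ) = δ_free.
Σ Lᵢ/(AᵢEᵢ) = 775/(2375×107×10³) + 675/(2275×143×10³) + 170/(750×114×10³) = 7.113×10⁻⁶ mm/N.
So P = 1.28 / 7.113×10⁻⁶ = 180 kN, compressive.
For the invar segment, free thermal change = 1.9×10⁻⁶×69×675 = 0.08849 mm and elastic change from P = 180000×675/(2275×143×10³) = 0.3734 mm; these oppose, so the net change is 0.285 mm (segment shortens).

|ΔL| ≈ 0.285 mm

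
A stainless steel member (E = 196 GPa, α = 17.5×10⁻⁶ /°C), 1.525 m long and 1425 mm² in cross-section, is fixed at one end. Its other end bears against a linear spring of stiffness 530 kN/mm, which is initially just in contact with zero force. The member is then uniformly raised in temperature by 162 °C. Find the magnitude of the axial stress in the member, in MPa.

Free thermal expansion: δ_free = αΔT L = 17.5×10⁻⁶ × 162 × 1525 = 4.323 mm.
Let P be the compressive force at the spring. The member shortens elastically by PL/(AE) and the spring compresses by P/k; together these equal δ_free.
P [ L/(AE) + 1/k ] = δ_free → P [ 1525/(1425×196×10³) + 1/(530×10³) ] = 4.323.
P = 4.323 / 7.347×10⁻⁶ = 588500 N.
σ = P/A = 588500/1425 = 413 MPa.

σ ≈ 413 MPa (compressive)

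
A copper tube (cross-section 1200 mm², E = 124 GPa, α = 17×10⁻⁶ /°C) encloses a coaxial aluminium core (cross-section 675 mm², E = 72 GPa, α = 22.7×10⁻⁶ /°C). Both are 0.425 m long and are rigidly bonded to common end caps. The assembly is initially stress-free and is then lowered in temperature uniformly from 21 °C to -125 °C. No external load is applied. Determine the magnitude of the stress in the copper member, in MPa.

σ ≈ 25.4 MPa (compressive)

The aluminium has the larger α, so on cooling it would change length more than the copper if both were free. The rigid plates force a common final length, so the aluminium is put into tension and the copper into compression, with equal and opposite forces P (no external load).
Compatibility of the two members (thermal + elastic change equal): (α₁ − α₂)ΔT = P·[1/(A₁E₁) + 1/(A₂E₂)].
|α₁ − α₂|·ΔT = 5.7×10⁻⁶ × 146 = 0.0008322.
1/(A₁E₁) + 1/(A₂E₂) = 1/(1200×124×10³) + 1/(675×72×10³) = 2.73×10⁻⁸ N⁻¹.
So P = 0.0008322 / 2.73×10⁻⁸ = 30.49 kN.
σ_{copper} = P/A₁ = 30490/1200 = 25.41 MPa, compressive.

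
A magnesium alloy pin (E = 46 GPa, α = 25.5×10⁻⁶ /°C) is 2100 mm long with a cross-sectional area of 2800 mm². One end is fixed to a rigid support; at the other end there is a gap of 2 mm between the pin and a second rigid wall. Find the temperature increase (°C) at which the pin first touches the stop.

The gap closes when αΔT L = 2 mm, since the pin is still unstressed at that instant.
ΔT = 2 / (25.5×10⁻⁶ × 2100) = 37.35 °C.

ΔT ≈ 37.3 °C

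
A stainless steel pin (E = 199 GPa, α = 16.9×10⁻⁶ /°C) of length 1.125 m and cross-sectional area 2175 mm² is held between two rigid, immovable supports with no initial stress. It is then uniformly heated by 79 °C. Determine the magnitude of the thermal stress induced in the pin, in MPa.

With length fixed, the mechanical strain must cancel the thermal strain αΔT = 16.9×10⁻⁶ × 79 = 1335.1×10⁻⁶.
The stress required to suppress this strain is σ = Eε = 199×10³ × 1335.1×10⁻⁶ = 265.7 MPa, compressive since the pin is trying to expand.

σ ≈ 266 MPa (compressive)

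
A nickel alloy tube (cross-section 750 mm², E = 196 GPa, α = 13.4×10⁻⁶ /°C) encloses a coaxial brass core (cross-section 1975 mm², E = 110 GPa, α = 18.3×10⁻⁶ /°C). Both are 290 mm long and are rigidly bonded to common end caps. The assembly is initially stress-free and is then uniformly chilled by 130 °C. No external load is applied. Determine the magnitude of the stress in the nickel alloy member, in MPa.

σ ≈ 74.5 MPa (compressive)

The brass has the larger α, so on cooling it would change length more than the nickel alloy if both were free. The rigid plates force a common final length, so the brass is put into tension and the nickel alloy into compression, with equal and opposite forces P (no external load).
Equating the net (thermal + elastic) strains gives |α₁ − α₂|·ΔT = P·[1/(A₁E₁) + 1/(A₂E₂)].
|α₁ − α₂|·ΔT = 4.9×10⁻⁶ × 130 = 0.000637.
1/(A₁E₁) + 1/(A₂E₂) = 1/(750×196×10³) + 1/(1975×110×10³) = 1.141×10⁻⁸ N⁻¹.
So P = 0.000637 / 1.141×10⁻⁸ = 55.85 kN.
σ_{nickel alloy} = P/A₁ = 55850/750 = 74.47 MPa, compressive.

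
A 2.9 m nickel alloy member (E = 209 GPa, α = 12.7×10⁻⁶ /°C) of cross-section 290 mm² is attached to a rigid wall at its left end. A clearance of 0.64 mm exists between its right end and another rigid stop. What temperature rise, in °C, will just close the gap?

The gap closes when αΔT L = 0.64 mm, since the member is still unstressed at that instant.
So ΔT = g/(αL) = 0.64/(12.7×10⁻⁶ × 2900) = 17.38 °C.

ΔT ≈ 17.4 °C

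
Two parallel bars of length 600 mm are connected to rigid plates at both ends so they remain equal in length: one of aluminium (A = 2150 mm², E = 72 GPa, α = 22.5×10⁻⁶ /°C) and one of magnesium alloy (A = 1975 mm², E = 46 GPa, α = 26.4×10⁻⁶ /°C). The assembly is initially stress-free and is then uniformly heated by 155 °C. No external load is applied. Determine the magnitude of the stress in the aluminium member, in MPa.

σ ≈ 16.1 MPa (tensile)

Equilibrium of a rigid end plate with no external load gives equal and opposite internal forces ±P in the two members. Since α_{magnesium alloy} > α_{aluminium}, heating drives the magnesium alloy into compression and the aluminium into tension.
Equating the net (thermal + elastic) strains gives |α₁ − α₂|·ΔT = P·[1/(A₁E₁) + 1/(A₂E₂)].
|α₁ − α₂|·ΔT = 3.9×10⁻⁶ × 155 = 0.0006045.
1/(A₁E₁) + 1/(A₂E₂) = 1/(2150×72×10³) + 1/(1975×46×10³) = 1.747×10⁻⁸ N⁻¹.
So P = 0.0006045 / 1.747×10⁻⁸ = 34.61 kN.
σ_{aluminium} = P/A₁ = 34610/2150 = 16.1 MPa, tensile.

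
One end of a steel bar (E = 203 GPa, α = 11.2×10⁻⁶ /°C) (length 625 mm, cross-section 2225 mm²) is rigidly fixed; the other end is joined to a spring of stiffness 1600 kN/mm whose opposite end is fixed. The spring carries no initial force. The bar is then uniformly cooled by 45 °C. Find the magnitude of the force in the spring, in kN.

P ≈ 157 kN

The unrestrained thermal change is αΔT L = 11.2×10⁻⁶ × 45 × 625 = 0.315 mm.
With a force P in the spring, the elastic change of the bar is PL/(AE) and that of the spring is P/k; compatibility requires their sum to equal δ_free.
So P = δ_free / [L/(AE) + 1/k] = 0.315 / [ 625/(2225×203×10³) + 1/(1600×10³) ].
P = 0.315 / 2.009×10⁻⁶ = 156800 N.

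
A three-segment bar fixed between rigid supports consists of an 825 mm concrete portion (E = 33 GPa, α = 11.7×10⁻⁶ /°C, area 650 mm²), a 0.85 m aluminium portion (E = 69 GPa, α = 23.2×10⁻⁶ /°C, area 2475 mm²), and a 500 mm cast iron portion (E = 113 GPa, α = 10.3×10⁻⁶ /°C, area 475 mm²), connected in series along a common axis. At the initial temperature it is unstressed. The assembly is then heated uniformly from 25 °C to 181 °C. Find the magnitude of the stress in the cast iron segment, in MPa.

Free thermal expansion of the whole bar: Σ αᵢΔT Lᵢ = 11.7×10⁻⁶×156×825 + 23.2×10⁻⁶×156×850 + 10.3×10⁻⁶×156×500 = 5.386 mm.
The walls prevent any net length change, so an axial force P (same in every segment) develops. Compatibility: P · Σ Lᵢ/(AᵢEᵢ) = δ_free.
The series flexibility is Σ Lᵢ/(AᵢEᵢ) = 825/(650×33×10³) + 850/(2475×69×10³) + 500/(475×113×10³) = 5.275×10⁻⁵ mm/N.
So P = 5.386 / 5.275×10⁻⁵ = 102.1 kN, compressive.
σ_{cast iron} = P / A = 102100 / 475 = 214.9 MPa.

σ ≈ 215 MPa (compressive)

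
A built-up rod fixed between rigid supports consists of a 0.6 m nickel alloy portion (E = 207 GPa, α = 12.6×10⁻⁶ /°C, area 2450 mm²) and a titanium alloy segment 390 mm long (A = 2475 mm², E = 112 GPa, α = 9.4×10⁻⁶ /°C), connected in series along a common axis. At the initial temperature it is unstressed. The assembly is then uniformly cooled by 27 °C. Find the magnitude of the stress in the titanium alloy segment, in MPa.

Free thermal contraction of the whole bar: Σ αᵢΔT Lᵢ = 12.6×10⁻⁶×27×600 + 9.4×10⁻⁶×27×390 = 0.3031 mm.
Since the ends are fixed, an axial force P builds up, equal in every segment, with P · Σ Lᵢ/(AᵢEᵢ) = δ_free.
Σ Lᵢ/(AᵢEᵢ) = 600/(2450×207×10³) + 390/(2475×112×10³) = 2.59×10⁻⁶ mm/N.
So P = 0.3031 / 2.59×10⁻⁶ = 117 kN, tensile.
σ_{titanium alloy} = P / A = 117000 / 2475 = 47.28 MPa.

σ ≈ 47.3 MPa (tensile)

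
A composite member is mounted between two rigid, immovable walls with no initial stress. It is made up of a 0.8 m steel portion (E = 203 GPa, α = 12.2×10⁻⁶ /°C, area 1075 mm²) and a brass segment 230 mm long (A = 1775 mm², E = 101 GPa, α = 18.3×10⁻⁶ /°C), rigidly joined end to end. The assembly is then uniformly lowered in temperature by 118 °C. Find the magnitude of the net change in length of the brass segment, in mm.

Free thermal contraction of the whole bar: Σ αᵢΔT Lᵢ = 12.2×10⁻⁶×118×800 + 18.3×10⁻⁶×118×230 = 1.648 mm.
The walls prevent any net length change, so an axial force P (same in every segment) develops. Compatibility: P · Σ Lᵢ/(AᵢEᵢ) = δ_free.
The series flexibility is Σ Lᵢ/(AᵢEᵢ) = 800/(1075×203×10³) + 230/(1775×101×10³) = 4.949×10⁻⁶ mm/N.
P = 1.648 / 4.949×10⁻⁶ = 333100 N = 333.1 kN, tensile.
For the brass segment, free thermal change = 18.3×10⁻⁶×118×230 = 0.4967 mm and elastic change from P = 333100×230/(1775×101×10³) = 0.4273 mm; these oppose, so the net change is 0.0693 mm (segment shortens).

|ΔL| ≈ 0.0693 mm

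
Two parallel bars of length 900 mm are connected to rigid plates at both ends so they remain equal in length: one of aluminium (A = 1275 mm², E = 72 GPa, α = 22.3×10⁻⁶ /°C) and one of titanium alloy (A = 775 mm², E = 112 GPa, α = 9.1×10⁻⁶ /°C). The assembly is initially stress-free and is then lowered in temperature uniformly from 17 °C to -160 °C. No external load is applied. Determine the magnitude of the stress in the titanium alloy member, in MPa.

Equilibrium of a rigid end plate with no external load gives equal and opposite internal forces ±P in the two members. Since α_{aluminium} > α_{titanium alloy}, cooling drives the aluminium into tension and the titanium alloy into compression.
Compatibility of the two members (thermal + elastic change equal): (α₁ − α₂)ΔT = P·[1/(A₁E₁) + 1/(A₂E₂)].
|α₁ − α₂|·ΔT = 13.2×10⁻⁶ × 177 = 0.002336.
1/(A₁E₁) + 1/(A₂E₂) = 1/(1275×72×10³) + 1/(775×112×10³) = 2.241×10⁻⁸ N⁻¹.
So P = 0.002336 / 2.241×10⁻⁸ = 104.2 kN.
σ_{titanium alloy} = P/A₂ = 104200/775 = 134.5 MPa, compressive.

σ ≈ 135 MPa (compressive)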